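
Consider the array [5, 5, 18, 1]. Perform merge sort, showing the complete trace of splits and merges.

Merge sort trace:

Split: [5, 5, 18, 1] -> [5, 5] and [18, 1]
  Split: [5, 5] -> [5] and [5]
  Merge: [5] + [5] -> [5, 5]
  Split: [18, 1] -> [18] and [1]
  Merge: [18] + [1] -> [1, 18]
Merge: [5, 5] + [1, 18] -> [1, 5, 5, 18]

Final sorted array: [1, 5, 5, 18]

The merge sort proceeds by recursively splitting the array and merging sorted halves.
After all merges, the sorted array is [1, 5, 5, 18].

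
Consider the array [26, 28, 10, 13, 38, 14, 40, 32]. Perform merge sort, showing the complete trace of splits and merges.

Merge sort trace:

Split: [26, 28, 10, 13, 38, 14, 40, 32] -> [26, 28, 10, 13] and [38, 14, 40, 32]
  Split: [26, 28, 10, 13] -> [26, 28] and [10, 13]
    Split: [26, 28] -> [26] and [28]
    Merge: [26] + [28] -> [26, 28]
    Split: [10, 13] -> [10] and [13]
    Merge: [10] + [13] -> [10, 13]
  Merge: [26, 28] + [10, 13] -> [10, 13, 26, 28]
  Split: [38, 14, 40, 32] -> [38, 14] and [40, 32]
    Split: [38, 14] -> [38] and [14]
    Merge: [38] + [14] -> [14, 38]
    Split: [40, 32] -> [40] and [32]
    Merge: [40] + [32] -> [32, 40]
  Merge: [14, 38] + [32, 40] -> [14, 32, 38, 40]
Merge: [10, 13, 26, 28] + [14, 32, 38, 40] -> [10, 13, 14, 26, 28, 32, 38, 40]

Final sorted array: [10, 13, 14, 26, 28, 32, 38, 40]

The merge sort proceeds by recursively splitting the array and merging sorted halves.
After all merges, the sorted array is [10, 13, 14, 26, 28, 32, 38, 40].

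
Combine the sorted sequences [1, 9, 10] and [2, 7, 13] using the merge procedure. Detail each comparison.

Merging process:

Compare 1 vs 2: take 1 from left. Merged: [1]
Compare 9 vs 2: take 2 from right. Merged: [1, 2]
Compare 9 vs 7: take 7 from right. Merged: [1, 2, 7]
Compare 9 vs 13: take 9 from left. Merged: [1, 2, 7, 9]
Compare 10 vs 13: take 10 from left. Merged: [1, 2, 7, 9, 10]
Append remaining from right: [13]. Merged: [1, 2, 7, 9, 10, 13]

Final merged array: [1, 2, 7, 9, 10, 13]
Total comparisons: 5

The merged array is [1, 2, 7, 9, 10, 13], requiring 5 comparisons. The merge step runs in O(n) time where n is the total number of elements.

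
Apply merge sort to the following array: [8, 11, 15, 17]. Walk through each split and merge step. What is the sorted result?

Merge sort trace:

Split: [8, 11, 15, 17] -> [8, 11] and [15, 17]
  Split: [8, 11] -> [8] and [11]
  Merge: [8] + [11] -> [8, 11]
  Split: [15, 17] -> [15] and [17]
  Merge: [15] + [17] -> [15, 17]
Merge: [8, 11] + [15, 17] -> [8, 11, 15, 17]

Final sorted array: [8, 11, 15, 17]

The merge sort proceeds by recursively splitting the array and merging sorted halves.
After all merges, the sorted array is [8, 11, 15, 17].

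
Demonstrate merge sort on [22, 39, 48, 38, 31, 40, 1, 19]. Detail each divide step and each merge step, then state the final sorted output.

Merge sort trace:

Split: [22, 39, 48, 38, 31, 40, 1, 19] -> [22, 39, 48, 38] and [31, 40, 1, 19]
  Split: [22, 39, 48, 38] -> [22, 39] and [48, 38]
    Split: [22, 39] -> [22] and [39]
    Merge: [22] + [39] -> [22, 39]
    Split: [48, 38] -> [48] and [38]
    Merge: [48] + [38] -> [38, 48]
  Merge: [22, 39] + [38, 48] -> [22, 38, 39, 48]
  Split: [31, 40, 1, 19] -> [31, 40] and [1, 19]
    Split: [31, 40] -> [31] and [40]
    Merge: [31] + [40] -> [31, 40]
    Split: [1, 19] -> [1] and [19]
    Merge: [1] + [19] -> [1, 19]
  Merge: [31, 40] + [1, 19] -> [1, 19, 31, 40]
Merge: [22, 38, 39, 48] + [1, 19, 31, 40] -> [1, 19, 22, 31, 38, 39, 40, 48]

Final sorted array: [1, 19, 22, 31, 38, 39, 40, 48]

The merge sort proceeds by recursively splitting the array and merging sorted halves.
After all merges, the sorted array is [1, 19, 22, 31, 38, 39, 40, 48].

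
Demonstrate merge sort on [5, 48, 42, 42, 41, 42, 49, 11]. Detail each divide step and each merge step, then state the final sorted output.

Merge sort trace:

Split: [5, 48, 42, 42, 41, 42, 49, 11] -> [5, 48, 42, 42] and [41, 42, 49, 11]
  Split: [5, 48, 42, 42] -> [5, 48] and [42, 42]
    Split: [5, 48] -> [5] and [48]
    Merge: [5] + [48] -> [5, 48]
    Split: [42, 42] -> [42] and [42]
    Merge: [42] + [42] -> [42, 42]
  Merge: [5, 48] + [42, 42] -> [5, 42, 42, 48]
  Split: [41, 42, 49, 11] -> [41, 42] and [49, 11]
    Split: [41, 42] -> [41] and [42]
    Merge: [41] + [42] -> [41, 42]
    Split: [49, 11] -> [49] and [11]
    Merge: [49] + [11] -> [11, 49]
  Merge: [41, 42] + [11, 49] -> [11, 41, 42, 49]
Merge: [5, 42, 42, 48] + [11, 41, 42, 49] -> [5, 11, 41, 42, 42, 42, 48, 49]

Final sorted array: [5, 11, 41, 42, 42, 42, 48, 49]

The merge sort proceeds by recursively splitting the array and merging sorted halves.
After all merges, the sorted array is [5, 11, 41, 42, 42, 42, 48, 49].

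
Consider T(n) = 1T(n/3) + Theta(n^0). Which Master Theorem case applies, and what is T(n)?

Master Theorem for T(n) = 1T(n/3) + O(n^0):

a = 1, b = 3, c = 0
log_b(a) = log_3(1) = 0.0000

Case 2: c = 0 = log_3(1) = 0.0000
T(n) = O(n^0 log n) = O(log n)

For T(n) = 1T(n/3) + O(n^0): log_3(1) = 0.0000. This is Case 2 of the Master Theorem (c = log_b(a), equal work at all levels), giving O(log n).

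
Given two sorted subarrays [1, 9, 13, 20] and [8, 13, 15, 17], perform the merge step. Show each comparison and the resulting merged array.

Merging process:

Compare 1 vs 8: take 1 from left. Merged: [1]
Compare 9 vs 8: take 8 from right. Merged: [1, 8]
Compare 9 vs 13: take 9 from left. Merged: [1, 8, 9]
Compare 13 vs 13: take 13 from left. Merged: [1, 8, 9, 13]
Compare 20 vs 13: take 13 from right. Merged: [1, 8, 9, 13, 13]
Compare 20 vs 15: take 15 from right. Merged: [1, 8, 9, 13, 13, 15]
Compare 20 vs 17: take 17 from right. Merged: [1, 8, 9, 13, 13, 15, 17]
Append remaining from left: [20]. Merged: [1, 8, 9, 13, 13, 15, 17, 20]

Final merged array: [1, 8, 9, 13, 13, 15, 17, 20]
Total comparisons: 7

The merged array is [1, 8, 9, 13, 13, 15, 17, 20], requiring 7 comparisons. The merge step runs in O(n) time where n is the total number of elements.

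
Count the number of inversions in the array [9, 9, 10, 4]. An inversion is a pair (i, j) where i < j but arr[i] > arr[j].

Finding inversions in [9, 9, 10, 4]:

(0, 3): arr[0]=9 > arr[3]=4
(1, 3): arr[1]=9 > arr[3]=4
(2, 3): arr[2]=10 > arr[3]=4

Total inversions: 3

The array has 3 inversion(s): (0,3), (1,3), (2,3). Each pair (i,j) satisfies i < j and arr[i] > arr[j].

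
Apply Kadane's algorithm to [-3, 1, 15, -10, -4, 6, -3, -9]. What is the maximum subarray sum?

Using Kadane's algorithm on [-3, 1, 15, -10, -4, 6, -3, -9]:

Scanning through the array:
Position 1 (value 1): max_ending_here = 1, max_so_far = 1
Position 2 (value 15): max_ending_here = 16, max_so_far = 16
Position 3 (value -10): max_ending_here = 6, max_so_far = 16
Position 4 (value -4): max_ending_here = 2, max_so_far = 16
Position 5 (value 6): max_ending_here = 8, max_so_far = 16
Position 6 (value -3): max_ending_here = 5, max_so_far = 16
Position 7 (value -9): max_ending_here = -4, max_so_far = 16

Maximum subarray: [1, 15]
Maximum sum: 16

The maximum subarray is [1, 15] with sum 16. This subarray runs from index 1 to index 2.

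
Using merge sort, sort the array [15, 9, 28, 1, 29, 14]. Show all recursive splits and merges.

Merge sort trace:

Split: [15, 9, 28, 1, 29, 14] -> [15, 9, 28] and [1, 29, 14]
  Split: [15, 9, 28] -> [15] and [9, 28]
    Split: [9, 28] -> [9] and [28]
    Merge: [9] + [28] -> [9, 28]
  Merge: [15] + [9, 28] -> [9, 15, 28]
  Split: [1, 29, 14] -> [1] and [29, 14]
    Split: [29, 14] -> [29] and [14]
    Merge: [29] + [14] -> [14, 29]
  Merge: [1] + [14, 29] -> [1, 14, 29]
Merge: [9, 15, 28] + [1, 14, 29] -> [1, 9, 14, 15, 28, 29]

Final sorted array: [1, 9, 14, 15, 28, 29]

The merge sort proceeds by recursively splitting the array and merging sorted halves.
After all merges, the sorted array is [1, 9, 14, 15, 28, 29].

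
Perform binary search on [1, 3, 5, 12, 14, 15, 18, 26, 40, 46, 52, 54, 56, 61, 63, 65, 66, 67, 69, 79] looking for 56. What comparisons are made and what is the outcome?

Binary search for 56 in [1, 3, 5, 12, 14, 15, 18, 26, 40, 46, 52, 54, 56, 61, 63, 65, 66, 67, 69, 79]:

lo=0, hi=19, mid=9, arr[mid]=46 -> 46 < 56, search right half
lo=10, hi=19, mid=14, arr[mid]=63 -> 63 > 56, search left half
lo=10, hi=13, mid=11, arr[mid]=54 -> 54 < 56, search right half
lo=12, hi=13, mid=12, arr[mid]=56 -> Found target at index 12!

Binary search finds 56 at index 12 after 4 comparisons. The search repeatedly halves the search space by comparing with the middle element.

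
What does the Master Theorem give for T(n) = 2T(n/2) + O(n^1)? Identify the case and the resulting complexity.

Master Theorem for T(n) = 2T(n/2) + O(n^1):

a = 2, b = 2, c = 1
log_b(a) = log_2(2) = 1.0000

Case 2: c = 1 = log_2(2) = 1.0000
T(n) = O(n^1 log n) = O(n log n)

For T(n) = 2T(n/2) + O(n^1): log_2(2) = 1.0000. This is Case 2 of the Master Theorem (c = log_b(a), equal work at all levels), giving O(n log n).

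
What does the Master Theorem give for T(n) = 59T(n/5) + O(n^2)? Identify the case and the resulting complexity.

Master Theorem for T(n) = 59T(n/5) + O(n^2):

a = 59, b = 5, c = 2
log_b(a) = log_5(59) = 2.5335

Case 1: c = 2 < log_5(59) = 2.5335
T(n) = O(n^(log_5 59))

For T(n) = 59T(n/5) + O(n^2): log_5(59) = 2.5335. This is Case 1 of the Master Theorem (c < log_b(a), work dominated by leaves), giving O(n^(log_5 59)).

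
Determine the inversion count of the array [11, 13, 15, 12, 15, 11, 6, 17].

Finding inversions in [11, 13, 15, 12, 15, 11, 6, 17]:

(0, 6): arr[0]=11 > arr[6]=6
(1, 3): arr[1]=13 > arr[3]=12
(1, 5): arr[1]=13 > arr[5]=11
(1, 6): arr[1]=13 > arr[6]=6
(2, 3): arr[2]=15 > arr[3]=12
(2, 5): arr[2]=15 > arr[5]=11
(2, 6): arr[2]=15 > arr[6]=6
(3, 5): arr[3]=12 > arr[5]=11
(3, 6): arr[3]=12 > arr[6]=6
(4, 5): arr[4]=15 > arr[5]=11
(4, 6): arr[4]=15 > arr[6]=6
(5, 6): arr[5]=11 > arr[6]=6

Total inversions: 12

The array has 12 inversion(s): (0,6), (1,3), (1,5), (1,6), (2,3), (2,5), (2,6), (3,5), (3,6), (4,5), (4,6), (5,6). Each pair (i,j) satisfies i < j and arr[i] > arr[j].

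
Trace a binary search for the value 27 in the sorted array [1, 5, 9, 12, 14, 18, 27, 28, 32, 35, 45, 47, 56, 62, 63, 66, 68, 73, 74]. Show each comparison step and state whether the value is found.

Binary search for 27 in [1, 5, 9, 12, 14, 18, 27, 28, 32, 35, 45, 47, 56, 62, 63, 66, 68, 73, 74]:

lo=0, hi=18, mid=9, arr[mid]=35 -> 35 > 27, search left half
lo=0, hi=8, mid=4, arr[mid]=14 -> 14 < 27, search right half
lo=5, hi=8, mid=6, arr[mid]=27 -> Found target at index 6!

Binary search finds 27 at index 6 after 3 comparisons. The search repeatedly halves the search space by comparing with the middle element.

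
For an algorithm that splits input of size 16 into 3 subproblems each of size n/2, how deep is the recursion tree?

For divide and conquer with division factor 2:

Problem sizes at each level:
Level 0: 16
Level 1: 8
Level 2: 4
Level 3: 2
Level 4: 1

The root is level 0 and the size-1 base case is level 4 (the tree spans levels 0 through 4, i.e. 5 levels counting the root), so the depth is the number of divisions: log_2(16) = 4

The recursion tree depth is log_2(16) = 4. At each level, the problem size is divided by 2, so it takes 4 divisions to reduce to a base case of size 1. The algorithm makes 3 recursive calls at each level.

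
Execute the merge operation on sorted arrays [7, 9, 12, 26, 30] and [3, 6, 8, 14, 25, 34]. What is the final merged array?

Merging process:

Compare 7 vs 3: take 3 from right. Merged: [3]
Compare 7 vs 6: take 6 from right. Merged: [3, 6]
Compare 7 vs 8: take 7 from left. Merged: [3, 6, 7]
Compare 9 vs 8: take 8 from right. Merged: [3, 6, 7, 8]
Compare 9 vs 14: take 9 from left. Merged: [3, 6, 7, 8, 9]
Compare 12 vs 14: take 12 from left. Merged: [3, 6, 7, 8, 9, 12]
Compare 26 vs 14: take 14 from right. Merged: [3, 6, 7, 8, 9, 12, 14]
Compare 26 vs 25: take 25 from right. Merged: [3, 6, 7, 8, 9, 12, 14, 25]
Compare 26 vs 34: take 26 from left. Merged: [3, 6, 7, 8, 9, 12, 14, 25, 26]
Compare 30 vs 34: take 30 from left. Merged: [3, 6, 7, 8, 9, 12, 14, 25, 26, 30]
Append remaining from right: [34]. Merged: [3, 6, 7, 8, 9, 12, 14, 25, 26, 30, 34]

Final merged array: [3, 6, 7, 8, 9, 12, 14, 25, 26, 30, 34]
Total comparisons: 10

The merged array is [3, 6, 7, 8, 9, 12, 14, 25, 26, 30, 34], requiring 10 comparisons. The merge step runs in O(n) time where n is the total number of elements.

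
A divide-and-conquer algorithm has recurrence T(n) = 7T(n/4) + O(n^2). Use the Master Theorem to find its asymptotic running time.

Master Theorem for T(n) = 7T(n/4) + O(n^2):

a = 7, b = 4, c = 2
log_b(a) = log_4(7) = 1.4037

Case 3: c = 2 > log_4(7) = 1.4037
T(n) = O(n^2) = O(n^2)

For T(n) = 7T(n/4) + O(n^2): log_4(7) = 1.4037. This is Case 3 of the Master Theorem (c > log_b(a), work dominated by root), giving O(n^2).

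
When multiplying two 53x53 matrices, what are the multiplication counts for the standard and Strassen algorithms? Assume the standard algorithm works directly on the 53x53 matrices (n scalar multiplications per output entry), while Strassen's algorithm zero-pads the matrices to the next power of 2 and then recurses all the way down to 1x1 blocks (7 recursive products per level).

Matrix multiplication for 53x53 matrices:

Strassen's algorithm requires power-of-2 dimensions. Pad 53x53 to 64x64 (next power of 2).

Standard algorithm: 53^3 = 148877 multiplications
Strassen's algorithm: 7^(log2(64)) = 7^6 = 117649 multiplications
Savings: 148877 - 117649 = 31228 multiplications

Standard: 148877 multiplications (53^3). Strassen: 117649 multiplications (7^6, after padding to 64x64). Strassen reduces 8 recursive multiplications to 7 at each level.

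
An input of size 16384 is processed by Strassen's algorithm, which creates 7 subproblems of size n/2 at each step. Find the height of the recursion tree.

For divide and conquer with division factor 2:

Problem sizes at each level:
Level 0: 16384
Level 1: 8192
Level 2: 4096
Level 3: 2048
Level 4: 1024
Level 5: 512
Level 6: 256
Level 7: 128
Level 8: 64
Level 9: 32
Level 10: 16
Level 11: 8
Level 12: 4
Level 13: 2
Level 14: 1

The root is level 0 and the size-1 base case is level 14 (the tree spans levels 0 through 14, i.e. 15 levels counting the root), so the depth is the number of divisions: log_2(16384) = 14

The recursion tree depth is log_2(16384) = 14. At each level, the problem size is divided by 2, so it takes 14 divisions to reduce to a base case of size 1. The algorithm makes 7 recursive calls at each level.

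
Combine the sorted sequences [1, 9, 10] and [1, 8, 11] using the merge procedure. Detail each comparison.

Merging process:

Compare 1 vs 1: take 1 from left. Merged: [1]
Compare 9 vs 1: take 1 from right. Merged: [1, 1]
Compare 9 vs 8: take 8 from right. Merged: [1, 1, 8]
Compare 9 vs 11: take 9 from left. Merged: [1, 1, 8, 9]
Compare 10 vs 11: take 10 from left. Merged: [1, 1, 8, 9, 10]
Append remaining from right: [11]. Merged: [1, 1, 8, 9, 10, 11]

Final merged array: [1, 1, 8, 9, 10, 11]
Total comparisons: 5

The merged array is [1, 1, 8, 9, 10, 11], requiring 5 comparisons. The merge step runs in O(n) time where n is the total number of elements.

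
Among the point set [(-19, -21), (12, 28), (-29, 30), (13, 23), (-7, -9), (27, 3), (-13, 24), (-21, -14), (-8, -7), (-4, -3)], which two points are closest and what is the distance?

Computing all pairwise distances among 10 points:

d((-19, -21), (12, 28)) = 57.9828
d((-19, -21), (-29, 30)) = 51.9711
d((-19, -21), (13, 23)) = 54.4059
d((-19, -21), (-7, -9)) = 16.9706
d((-19, -21), (27, 3)) = 51.8845
d((-19, -21), (-13, 24)) = 45.3982
d((-19, -21), (-21, -14)) = 7.2801
d((-19, -21), (-8, -7)) = 17.8045
d((-19, -21), (-4, -3)) = 23.4307
d((12, 28), (-29, 30)) = 41.0488
d((12, 28), (13, 23)) = 5.099
d((12, 28), (-7, -9)) = 41.5933
d((12, 28), (27, 3)) = 29.1548
d((12, 28), (-13, 24)) = 25.318
d((12, 28), (-21, -14)) = 53.4135
d((12, 28), (-8, -7)) = 40.3113
d((12, 28), (-4, -3)) = 34.8855
d((-29, 30), (13, 23)) = 42.5793
d((-29, 30), (-7, -9)) = 44.7772
d((-29, 30), (27, 3)) = 62.1691
d((-29, 30), (-13, 24)) = 17.088
d((-29, 30), (-21, -14)) = 44.7214
d((-29, 30), (-8, -7)) = 42.5441
d((-29, 30), (-4, -3)) = 41.4005
d((13, 23), (-7, -9)) = 37.7359
d((13, 23), (27, 3)) = 24.4131
d((13, 23), (-13, 24)) = 26.0192
d((13, 23), (-21, -14)) = 50.2494
d((13, 23), (-8, -7)) = 36.6197
d((13, 23), (-4, -3)) = 31.0644
d((-7, -9), (27, 3)) = 36.0555
d((-7, -9), (-13, 24)) = 33.541
d((-7, -9), (-21, -14)) = 14.8661
d((-7, -9), (-8, -7)) = 2.2361 <-- minimum
d((-7, -9), (-4, -3)) = 6.7082
d((27, 3), (-13, 24)) = 45.1774
d((27, 3), (-21, -14)) = 50.9215
d((27, 3), (-8, -7)) = 36.4005
d((27, 3), (-4, -3)) = 31.5753
d((-13, 24), (-21, -14)) = 38.833
d((-13, 24), (-8, -7)) = 31.4006
d((-13, 24), (-4, -3)) = 28.4605
d((-21, -14), (-8, -7)) = 14.7648
d((-21, -14), (-4, -3)) = 20.2485
d((-8, -7), (-4, -3)) = 5.6569

Closest pair: (-7, -9) and (-8, -7) with distance 2.2361

The closest pair is (-7, -9) and (-8, -7) with Euclidean distance 2.2361. For 10 points, brute-force pairwise comparison is shown above. For large n, the divide-and-conquer algorithm (sort by x, recurse on halves, check the dividing strip) achieves O(n log n).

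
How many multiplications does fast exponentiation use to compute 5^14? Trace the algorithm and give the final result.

Computing 5^14 by squaring (build up from 5^1; each line after the first costs one multiplication):

5^1 = 5
5^2 = (5^1)^2 = 5^2 = 25
5^3 = 5 * 5^2 = 5 * 25 = 125
5^6 = (5^3)^2 = 125^2 = 15625
5^7 = 5 * 5^6 = 5 * 15625 = 78125
5^14 = (5^7)^2 = 78125^2 = 6103515625

Result: 6103515625
Multiplications needed: 5 (5 lines after 5^1)

5^14 = 6103515625. Using exponentiation by squaring, this requires 5 multiplications. The key idea: if the exponent is even, square the half-power; if odd, multiply by the base once.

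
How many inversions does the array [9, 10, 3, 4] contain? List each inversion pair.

Finding inversions in [9, 10, 3, 4]:

(0, 2): arr[0]=9 > arr[2]=3
(0, 3): arr[0]=9 > arr[3]=4
(1, 2): arr[1]=10 > arr[2]=3
(1, 3): arr[1]=10 > arr[3]=4

Total inversions: 4

The array has 4 inversion(s): (0,2), (0,3), (1,2), (1,3). Each pair (i,j) satisfies i < j and arr[i] > arr[j].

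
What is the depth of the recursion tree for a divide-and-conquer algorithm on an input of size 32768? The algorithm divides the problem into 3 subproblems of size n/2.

For divide and conquer with division factor 2:

Problem sizes at each level:
Level 0: 32768
Level 1: 16384
Level 2: 8192
Level 3: 4096
Level 4: 2048
Level 5: 1024
Level 6: 512
Level 7: 256
Level 8: 128
Level 9: 64
Level 10: 32
Level 11: 16
Level 12: 8
Level 13: 4
Level 14: 2
Level 15: 1

The root is level 0 and the size-1 base case is level 15 (the tree spans levels 0 through 15, i.e. 16 levels counting the root), so the depth is the number of divisions: log_2(32768) = 15

The recursion tree depth is log_2(32768) = 15. At each level, the problem size is divided by 2, so it takes 15 divisions to reduce to a base case of size 1. The algorithm makes 3 recursive calls at each level.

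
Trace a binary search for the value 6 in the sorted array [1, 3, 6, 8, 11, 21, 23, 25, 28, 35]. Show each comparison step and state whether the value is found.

Binary search for 6 in [1, 3, 6, 8, 11, 21, 23, 25, 28, 35]:

lo=0, hi=9, mid=4, arr[mid]=11 -> 11 > 6, search left half
lo=0, hi=3, mid=1, arr[mid]=3 -> 3 < 6, search right half
lo=2, hi=3, mid=2, arr[mid]=6 -> Found target at index 2!

Binary search finds 6 at index 2 after 3 comparisons. The search repeatedly halves the search space by comparing with the middle element.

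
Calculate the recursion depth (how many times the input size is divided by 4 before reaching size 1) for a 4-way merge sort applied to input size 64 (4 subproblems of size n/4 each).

For divide and conquer with division factor 4:

Problem sizes at each level:
Level 0: 64
Level 1: 16
Level 2: 4
Level 3: 1

The root is level 0 and the size-1 base case is level 3 (the tree spans levels 0 through 3, i.e. 4 levels counting the root), so the depth is the number of divisions: log_4(64) = 3

The recursion tree depth is log_4(64) = 3. At each level, the problem size is divided by 4, so it takes 3 divisions to reduce to a base case of size 1. The algorithm makes 4 recursive calls at each level.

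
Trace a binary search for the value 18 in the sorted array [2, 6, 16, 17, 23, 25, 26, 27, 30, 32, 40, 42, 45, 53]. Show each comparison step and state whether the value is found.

Binary search for 18 in [2, 6, 16, 17, 23, 25, 26, 27, 30, 32, 40, 42, 45, 53]:

lo=0, hi=13, mid=6, arr[mid]=26 -> 26 > 18, search left half
lo=0, hi=5, mid=2, arr[mid]=16 -> 16 < 18, search right half
lo=3, hi=5, mid=4, arr[mid]=23 -> 23 > 18, search left half
lo=3, hi=3, mid=3, arr[mid]=17 -> 17 < 18, search right half
lo=4 > hi=3, target 18 not found

Binary search determines that 18 is not in the array after 4 comparisons. The search space was exhausted without finding the target.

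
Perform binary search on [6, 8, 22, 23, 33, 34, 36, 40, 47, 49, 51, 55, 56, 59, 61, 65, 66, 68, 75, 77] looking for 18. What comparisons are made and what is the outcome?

Binary search for 18 in [6, 8, 22, 23, 33, 34, 36, 40, 47, 49, 51, 55, 56, 59, 61, 65, 66, 68, 75, 77]:

lo=0, hi=19, mid=9, arr[mid]=49 -> 49 > 18, search left half
lo=0, hi=8, mid=4, arr[mid]=33 -> 33 > 18, search left half
lo=0, hi=3, mid=1, arr[mid]=8 -> 8 < 18, search right half
lo=2, hi=3, mid=2, arr[mid]=22 -> 22 > 18, search left half
lo=2 > hi=1, target 18 not found

Binary search determines that 18 is not in the array after 4 comparisons. The search space was exhausted without finding the target.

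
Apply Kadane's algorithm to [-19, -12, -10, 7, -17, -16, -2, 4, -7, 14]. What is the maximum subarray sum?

Using Kadane's algorithm on [-19, -12, -10, 7, -17, -16, -2, 4, -7, 14]:

Scanning through the array:
Position 1 (value -12): max_ending_here = -12, max_so_far = -12
Position 2 (value -10): max_ending_here = -10, max_so_far = -10
Position 3 (value 7): max_ending_here = 7, max_so_far = 7
Position 4 (value -17): max_ending_here = -10, max_so_far = 7
Position 5 (value -16): max_ending_here = -16, max_so_far = 7
Position 6 (value -2): max_ending_here = -2, max_so_far = 7
Position 7 (value 4): max_ending_here = 4, max_so_far = 7
Position 8 (value -7): max_ending_here = -3, max_so_far = 7
Position 9 (value 14): max_ending_here = 14, max_so_far = 14

Maximum subarray: [14]
Maximum sum: 14

The maximum subarray is [14] with sum 14. This subarray runs from index 9 to index 9.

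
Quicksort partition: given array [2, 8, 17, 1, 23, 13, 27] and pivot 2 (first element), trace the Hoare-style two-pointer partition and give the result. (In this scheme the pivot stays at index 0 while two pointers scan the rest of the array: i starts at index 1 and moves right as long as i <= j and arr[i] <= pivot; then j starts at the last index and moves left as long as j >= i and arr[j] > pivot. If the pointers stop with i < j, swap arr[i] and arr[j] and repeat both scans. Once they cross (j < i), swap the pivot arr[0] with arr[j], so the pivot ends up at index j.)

Hoare-style two-pointer partition with pivot = 2:

Initial array: [2, 8, 17, 1, 23, 13, 27]

Pointers start at i = 1, j = 6.
i stops at index 1 (arr[1]=8 > 2), j stops at index 3 (arr[3]=1 <= 2): swap arr[1] and arr[3], array becomes [2, 1, 17, 8, 23, 13, 27]
i ends at 2, j ends at 1: the pointers have crossed (j < i), so scanning stops.

Swap pivot arr[0] with arr[1] to place pivot at position 1: [1, 2, 17, 8, 23, 13, 27]
Pivot position: 1

After partitioning with pivot 2, the array becomes [1, 2, 17, 8, 23, 13, 27]. The pivot is placed at index 1. All elements to the left of the pivot are <= 2, and all elements to the right are > 2.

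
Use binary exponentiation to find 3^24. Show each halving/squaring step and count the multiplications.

Computing 3^24 by squaring (build up from 3^1; each line after the first costs one multiplication):

3^1 = 3
3^2 = (3^1)^2 = 3^2 = 9
3^3 = 3 * 3^2 = 3 * 9 = 27
3^6 = (3^3)^2 = 27^2 = 729
3^12 = (3^6)^2 = 729^2 = 531441
3^24 = (3^12)^2 = 531441^2 = 282429536481

Result: 282429536481
Multiplications needed: 5 (5 lines after 3^1)

3^24 = 282429536481. Using exponentiation by squaring, this requires 5 multiplications. The key idea: if the exponent is even, square the half-power; if odd, multiply by the base once.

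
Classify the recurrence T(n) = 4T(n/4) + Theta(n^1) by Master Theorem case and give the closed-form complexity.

Master Theorem for T(n) = 4T(n/4) + O(n^1):

a = 4, b = 4, c = 1
log_b(a) = log_4(4) = 1.0000

Case 2: c = 1 = log_4(4) = 1.0000
T(n) = O(n^1 log n) = O(n log n)

For T(n) = 4T(n/4) + O(n^1): log_4(4) = 1.0000. This is Case 2 of the Master Theorem (c = log_b(a), equal work at all levels), giving O(n log n).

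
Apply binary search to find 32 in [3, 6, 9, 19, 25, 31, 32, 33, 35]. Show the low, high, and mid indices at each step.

Binary search for 32 in [3, 6, 9, 19, 25, 31, 32, 33, 35]:

lo=0, hi=8, mid=4, arr[mid]=25 -> 25 < 32, search right half
lo=5, hi=8, mid=6, arr[mid]=32 -> Found target at index 6!

Binary search finds 32 at index 6 after 2 comparisons. The search repeatedly halves the search space by comparing with the middle element.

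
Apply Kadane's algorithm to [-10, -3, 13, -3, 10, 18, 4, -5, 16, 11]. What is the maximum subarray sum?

Using Kadane's algorithm on [-10, -3, 13, -3, 10, 18, 4, -5, 16, 11]:

Scanning through the array:
Position 1 (value -3): max_ending_here = -3, max_so_far = -3
Position 2 (value 13): max_ending_here = 13, max_so_far = 13
Position 3 (value -3): max_ending_here = 10, max_so_far = 13
Position 4 (value 10): max_ending_here = 20, max_so_far = 20
Position 5 (value 18): max_ending_here = 38, max_so_far = 38
Position 6 (value 4): max_ending_here = 42, max_so_far = 42
Position 7 (value -5): max_ending_here = 37, max_so_far = 42
Position 8 (value 16): max_ending_here = 53, max_so_far = 53
Position 9 (value 11): max_ending_here = 64, max_so_far = 64

Maximum subarray: [13, -3, 10, 18, 4, -5, 16, 11]
Maximum sum: 64

The maximum subarray is [13, -3, 10, 18, 4, -5, 16, 11] with sum 64. This subarray runs from index 2 to index 9.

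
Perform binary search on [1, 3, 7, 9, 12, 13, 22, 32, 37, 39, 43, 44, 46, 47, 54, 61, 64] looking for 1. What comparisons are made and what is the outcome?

Binary search for 1 in [1, 3, 7, 9, 12, 13, 22, 32, 37, 39, 43, 44, 46, 47, 54, 61, 64]:

lo=0, hi=16, mid=8, arr[mid]=37 -> 37 > 1, search left half
lo=0, hi=7, mid=3, arr[mid]=9 -> 9 > 1, search left half
lo=0, hi=2, mid=1, arr[mid]=3 -> 3 > 1, search left half
lo=0, hi=0, mid=0, arr[mid]=1 -> Found target at index 0!

Binary search finds 1 at index 0 after 4 comparisons. The search repeatedly halves the search space by comparing with the middle element.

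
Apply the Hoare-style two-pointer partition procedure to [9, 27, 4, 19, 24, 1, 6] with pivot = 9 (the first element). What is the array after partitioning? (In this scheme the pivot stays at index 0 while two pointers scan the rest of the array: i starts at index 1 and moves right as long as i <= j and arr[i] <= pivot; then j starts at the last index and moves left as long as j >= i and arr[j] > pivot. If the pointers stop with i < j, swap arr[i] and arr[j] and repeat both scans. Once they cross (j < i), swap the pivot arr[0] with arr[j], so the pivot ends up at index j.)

Hoare-style two-pointer partition with pivot = 9:

Initial array: [9, 27, 4, 19, 24, 1, 6]

Pointers start at i = 1, j = 6.
i stops at index 1 (arr[1]=27 > 9), j stops at index 6 (arr[6]=6 <= 9): swap arr[1] and arr[6], array becomes [9, 6, 4, 19, 24, 1, 27]
i stops at index 3 (arr[3]=19 > 9), j stops at index 5 (arr[5]=1 <= 9): swap arr[3] and arr[5], array becomes [9, 6, 4, 1, 24, 19, 27]
i ends at 4, j ends at 3: the pointers have crossed (j < i), so scanning stops.

Swap pivot arr[0] with arr[3] to place pivot at position 3: [1, 6, 4, 9, 24, 19, 27]
Pivot position: 3

After partitioning with pivot 9, the array becomes [1, 6, 4, 9, 24, 19, 27]. The pivot is placed at index 3. All elements to the left of the pivot are <= 9, and all elements to the right are > 9.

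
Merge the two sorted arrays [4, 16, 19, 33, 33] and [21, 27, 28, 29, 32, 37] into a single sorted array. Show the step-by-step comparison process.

Merging process:

Compare 4 vs 21: take 4 from left. Merged: [4]
Compare 16 vs 21: take 16 from left. Merged: [4, 16]
Compare 19 vs 21: take 19 from left. Merged: [4, 16, 19]
Compare 33 vs 21: take 21 from right. Merged: [4, 16, 19, 21]
Compare 33 vs 27: take 27 from right. Merged: [4, 16, 19, 21, 27]
Compare 33 vs 28: take 28 from right. Merged: [4, 16, 19, 21, 27, 28]
Compare 33 vs 29: take 29 from right. Merged: [4, 16, 19, 21, 27, 28, 29]
Compare 33 vs 32: take 32 from right. Merged: [4, 16, 19, 21, 27, 28, 29, 32]
Compare 33 vs 37: take 33 from left. Merged: [4, 16, 19, 21, 27, 28, 29, 32, 33]
Compare 33 vs 37: take 33 from left. Merged: [4, 16, 19, 21, 27, 28, 29, 32, 33, 33]
Append remaining from right: [37]. Merged: [4, 16, 19, 21, 27, 28, 29, 32, 33, 33, 37]

Final merged array: [4, 16, 19, 21, 27, 28, 29, 32, 33, 33, 37]
Total comparisons: 10

The merged array is [4, 16, 19, 21, 27, 28, 29, 32, 33, 33, 37], requiring 10 comparisons. The merge step runs in O(n) time where n is the total number of elements.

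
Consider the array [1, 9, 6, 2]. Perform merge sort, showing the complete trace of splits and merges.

Merge sort trace:

Split: [1, 9, 6, 2] -> [1, 9] and [6, 2]
  Split: [1, 9] -> [1] and [9]
  Merge: [1] + [9] -> [1, 9]
  Split: [6, 2] -> [6] and [2]
  Merge: [6] + [2] -> [2, 6]
Merge: [1, 9] + [2, 6] -> [1, 2, 6, 9]

Final sorted array: [1, 2, 6, 9]

The merge sort proceeds by recursively splitting the array and merging sorted halves.
After all merges, the sorted array is [1, 2, 6, 9].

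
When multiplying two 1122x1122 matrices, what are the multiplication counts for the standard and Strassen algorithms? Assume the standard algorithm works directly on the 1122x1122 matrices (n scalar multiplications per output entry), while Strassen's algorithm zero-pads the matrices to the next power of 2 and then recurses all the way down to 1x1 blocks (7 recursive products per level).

Matrix multiplication for 1122x1122 matrices:

Strassen's algorithm requires power-of-2 dimensions. Pad 1122x1122 to 2048x2048 (next power of 2).

Standard algorithm: 1122^3 = 1412467848 multiplications
Strassen's algorithm: 7^(log2(2048)) = 7^11 = 1977326743 multiplications
Difference: 1412467848 - 1977326743 = -564858895 (Strassen uses MORE here due to padding overhead — for small or just-over-power-of-2 n, padding can outweigh the per-level savings)

Standard: 1412467848 multiplications (1122^3). Strassen: 1977326743 multiplications (7^11, after padding to 2048x2048). Strassen reduces 8 recursive multiplications to 7 at each level.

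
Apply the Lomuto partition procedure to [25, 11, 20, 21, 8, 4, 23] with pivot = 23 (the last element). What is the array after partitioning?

Lomuto partition with pivot = 23:

Initial array: [25, 11, 20, 21, 8, 4, 23]

arr[0]=25 > 23: no swap
arr[1]=11 <= 23: swap with position 0, array becomes [11, 25, 20, 21, 8, 4, 23]
arr[2]=20 <= 23: swap with position 1, array becomes [11, 20, 25, 21, 8, 4, 23]
arr[3]=21 <= 23: swap with position 2, array becomes [11, 20, 21, 25, 8, 4, 23]
arr[4]=8 <= 23: swap with position 3, array becomes [11, 20, 21, 8, 25, 4, 23]
arr[5]=4 <= 23: swap with position 4, array becomes [11, 20, 21, 8, 4, 25, 23]

Place pivot at position 5: [11, 20, 21, 8, 4, 23, 25]
Pivot position: 5

After partitioning with pivot 23, the array becomes [11, 20, 21, 8, 4, 23, 25]. The pivot is placed at index 5. All elements to the left of the pivot are <= 23, and all elements to the right are > 23.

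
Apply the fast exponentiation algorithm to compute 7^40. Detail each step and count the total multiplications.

Computing 7^40 by squaring (build up from 7^1; each line after the first costs one multiplication):

7^1 = 7
7^2 = (7^1)^2 = 7^2 = 49
7^4 = (7^2)^2 = 49^2 = 2401
7^5 = 7 * 7^4 = 7 * 2401 = 16807
7^10 = (7^5)^2 = 16807^2 = 282475249
7^20 = (7^10)^2 = 282475249^2 = 79792266297612001
7^40 = (7^20)^2 = 79792266297612001^2 = 6366805760909027985741435139224001

Result: 6366805760909027985741435139224001
Multiplications needed: 6 (6 lines after 7^1)

7^40 = 6366805760909027985741435139224001. Using exponentiation by squaring, this requires 6 multiplications. The key idea: if the exponent is even, square the half-power; if odd, multiply by the base once.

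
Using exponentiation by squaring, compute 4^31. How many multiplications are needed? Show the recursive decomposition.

Computing 4^31 by squaring (build up from 4^1; each line after the first costs one multiplication):

4^1 = 4
4^2 = (4^1)^2 = 4^2 = 16
4^3 = 4 * 4^2 = 4 * 16 = 64
4^6 = (4^3)^2 = 64^2 = 4096
4^7 = 4 * 4^6 = 4 * 4096 = 16384
4^14 = (4^7)^2 = 16384^2 = 268435456
4^15 = 4 * 4^14 = 4 * 268435456 = 1073741824
4^30 = (4^15)^2 = 1073741824^2 = 1152921504606846976
4^31 = 4 * 4^30 = 4 * 1152921504606846976 = 4611686018427387904

Result: 4611686018427387904
Multiplications needed: 8 (8 lines after 4^1)

4^31 = 4611686018427387904. Using exponentiation by squaring, this requires 8 multiplications. The key idea: if the exponent is even, square the half-power; if odd, multiply by the base once.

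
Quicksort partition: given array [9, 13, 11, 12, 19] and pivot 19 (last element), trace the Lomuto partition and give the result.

Lomuto partition with pivot = 19:

Initial array: [9, 13, 11, 12, 19]

arr[0]=9 <= 19: swap with position 0, array becomes [9, 13, 11, 12, 19]
arr[1]=13 <= 19: swap with position 1, array becomes [9, 13, 11, 12, 19]
arr[2]=11 <= 19: swap with position 2, array becomes [9, 13, 11, 12, 19]
arr[3]=12 <= 19: swap with position 3, array becomes [9, 13, 11, 12, 19]

Place pivot at position 4: [9, 13, 11, 12, 19]
Pivot position: 4

After partitioning with pivot 19, the array becomes [9, 13, 11, 12, 19]. The pivot is placed at index 4. All elements to the left of the pivot are <= 19, and all elements to the right are > 19.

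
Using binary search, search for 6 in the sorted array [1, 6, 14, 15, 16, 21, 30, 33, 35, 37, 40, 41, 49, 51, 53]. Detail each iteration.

Binary search for 6 in [1, 6, 14, 15, 16, 21, 30, 33, 35, 37, 40, 41, 49, 51, 53]:

lo=0, hi=14, mid=7, arr[mid]=33 -> 33 > 6, search left half
lo=0, hi=6, mid=3, arr[mid]=15 -> 15 > 6, search left half
lo=0, hi=2, mid=1, arr[mid]=6 -> Found target at index 1!

Binary search finds 6 at index 1 after 3 comparisons. The search repeatedly halves the search space by comparing with the middle element.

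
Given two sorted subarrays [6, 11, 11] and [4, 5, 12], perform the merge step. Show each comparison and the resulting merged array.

Merging process:

Compare 6 vs 4: take 4 from right. Merged: [4]
Compare 6 vs 5: take 5 from right. Merged: [4, 5]
Compare 6 vs 12: take 6 from left. Merged: [4, 5, 6]
Compare 11 vs 12: take 11 from left. Merged: [4, 5, 6, 11]
Compare 11 vs 12: take 11 from left. Merged: [4, 5, 6, 11, 11]
Append remaining from right: [12]. Merged: [4, 5, 6, 11, 11, 12]

Final merged array: [4, 5, 6, 11, 11, 12]
Total comparisons: 5

The merged array is [4, 5, 6, 11, 11, 12], requiring 5 comparisons. The merge step runs in O(n) time where n is the total number of elements.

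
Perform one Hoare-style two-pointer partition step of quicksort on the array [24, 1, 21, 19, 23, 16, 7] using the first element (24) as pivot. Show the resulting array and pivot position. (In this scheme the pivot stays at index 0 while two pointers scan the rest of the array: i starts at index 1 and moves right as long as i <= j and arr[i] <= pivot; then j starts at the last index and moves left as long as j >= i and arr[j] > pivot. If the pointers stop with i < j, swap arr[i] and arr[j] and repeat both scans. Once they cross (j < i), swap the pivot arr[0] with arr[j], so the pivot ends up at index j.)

Hoare-style two-pointer partition with pivot = 24:

Initial array: [24, 1, 21, 19, 23, 16, 7]

Pointers start at i = 1, j = 6.
i ends at 7, j ends at 6: the pointers have crossed (j < i), so scanning stops.

Swap pivot arr[0] with arr[6] to place pivot at position 6: [7, 1, 21, 19, 23, 16, 24]
Pivot position: 6

After partitioning with pivot 24, the array becomes [7, 1, 21, 19, 23, 16, 24]. The pivot is placed at index 6. All elements to the left of the pivot are <= 24, and all elements to the right are > 24.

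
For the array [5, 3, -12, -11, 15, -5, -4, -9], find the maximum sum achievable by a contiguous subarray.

Using Kadane's algorithm on [5, 3, -12, -11, 15, -5, -4, -9]:

Scanning through the array:
Position 1 (value 3): max_ending_here = 8, max_so_far = 8
Position 2 (value -12): max_ending_here = -4, max_so_far = 8
Position 3 (value -11): max_ending_here = -11, max_so_far = 8
Position 4 (value 15): max_ending_here = 15, max_so_far = 15
Position 5 (value -5): max_ending_here = 10, max_so_far = 15
Position 6 (value -4): max_ending_here = 6, max_so_far = 15
Position 7 (value -9): max_ending_here = -3, max_so_far = 15

Maximum subarray: [15]
Maximum sum: 15

The maximum subarray is [15] with sum 15. This subarray runs from index 4 to index 4.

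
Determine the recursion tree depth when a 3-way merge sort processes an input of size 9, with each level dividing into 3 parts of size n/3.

For divide and conquer with division factor 3:

Problem sizes at each level:
Level 0: 9
Level 1: 3
Level 2: 1

The root is level 0 and the size-1 base case is level 2 (the tree spans levels 0 through 2, i.e. 3 levels counting the root), so the depth is the number of divisions: log_3(9) = 2

The recursion tree depth is log_3(9) = 2. At each level, the problem size is divided by 3, so it takes 2 divisions to reduce to a base case of size 1. The algorithm makes 3 recursive calls at each level.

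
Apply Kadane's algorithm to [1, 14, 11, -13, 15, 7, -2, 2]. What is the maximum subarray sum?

Using Kadane's algorithm on [1, 14, 11, -13, 15, 7, -2, 2]:

Scanning through the array:
Position 1 (value 14): max_ending_here = 15, max_so_far = 15
Position 2 (value 11): max_ending_here = 26, max_so_far = 26
Position 3 (value -13): max_ending_here = 13, max_so_far = 26
Position 4 (value 15): max_ending_here = 28, max_so_far = 28
Position 5 (value 7): max_ending_here = 35, max_so_far = 35
Position 6 (value -2): max_ending_here = 33, max_so_far = 35
Position 7 (value 2): max_ending_here = 35, max_so_far = 35

Maximum subarray: [1, 14, 11, -13, 15, 7]
Maximum sum: 35

The maximum subarray is [1, 14, 11, -13, 15, 7] with sum 35. This subarray runs from index 0 to index 5.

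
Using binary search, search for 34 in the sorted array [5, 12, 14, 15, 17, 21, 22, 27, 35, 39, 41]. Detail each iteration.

Binary search for 34 in [5, 12, 14, 15, 17, 21, 22, 27, 35, 39, 41]:

lo=0, hi=10, mid=5, arr[mid]=21 -> 21 < 34, search right half
lo=6, hi=10, mid=8, arr[mid]=35 -> 35 > 34, search left half
lo=6, hi=7, mid=6, arr[mid]=22 -> 22 < 34, search right half
lo=7, hi=7, mid=7, arr[mid]=27 -> 27 < 34, search right half
lo=8 > hi=7, target 34 not found

Binary search determines that 34 is not in the array after 4 comparisons. The search space was exhausted without finding the target.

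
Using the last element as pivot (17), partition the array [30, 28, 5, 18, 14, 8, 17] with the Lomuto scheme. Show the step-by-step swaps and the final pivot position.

Lomuto partition with pivot = 17:

Initial array: [30, 28, 5, 18, 14, 8, 17]

arr[0]=30 > 17: no swap
arr[1]=28 > 17: no swap
arr[2]=5 <= 17: swap with position 0, array becomes [5, 28, 30, 18, 14, 8, 17]
arr[3]=18 > 17: no swap
arr[4]=14 <= 17: swap with position 1, array becomes [5, 14, 30, 18, 28, 8, 17]
arr[5]=8 <= 17: swap with position 2, array becomes [5, 14, 8, 18, 28, 30, 17]

Place pivot at position 3: [5, 14, 8, 17, 28, 30, 18]
Pivot position: 3

After partitioning with pivot 17, the array becomes [5, 14, 8, 17, 28, 30, 18]. The pivot is placed at index 3. All elements to the left of the pivot are <= 17, and all elements to the right are > 17.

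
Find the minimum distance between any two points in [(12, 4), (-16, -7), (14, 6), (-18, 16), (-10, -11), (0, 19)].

Computing all pairwise distances among 6 points:

d((12, 4), (-16, -7)) = 30.0832
d((12, 4), (14, 6)) = 2.8284 <-- minimum
d((12, 4), (-18, 16)) = 32.311
d((12, 4), (-10, -11)) = 26.6271
d((12, 4), (0, 19)) = 19.2094
d((-16, -7), (14, 6)) = 32.6956
d((-16, -7), (-18, 16)) = 23.0868
d((-16, -7), (-10, -11)) = 7.2111
d((-16, -7), (0, 19)) = 30.5287
d((14, 6), (-18, 16)) = 33.5261
d((14, 6), (-10, -11)) = 29.4109
d((14, 6), (0, 19)) = 19.105
d((-18, 16), (-10, -11)) = 28.1603
d((-18, 16), (0, 19)) = 18.2483
d((-10, -11), (0, 19)) = 31.6228

Closest pair: (12, 4) and (14, 6) with distance 2.8284

The closest pair is (12, 4) and (14, 6) with Euclidean distance 2.8284. For 6 points, brute-force pairwise comparison is shown above. For large n, the divide-and-conquer algorithm (sort by x, recurse on halves, check the dividing strip) achieves O(n log n).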